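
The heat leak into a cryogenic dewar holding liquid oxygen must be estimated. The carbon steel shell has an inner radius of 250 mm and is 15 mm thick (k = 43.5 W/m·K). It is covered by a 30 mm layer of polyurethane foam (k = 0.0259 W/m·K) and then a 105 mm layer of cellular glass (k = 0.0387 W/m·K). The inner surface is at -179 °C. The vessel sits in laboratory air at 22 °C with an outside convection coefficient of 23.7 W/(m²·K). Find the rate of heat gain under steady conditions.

Each spherical layer contributes R = (1/r_i − 1/r_o)/(4πk):
R_carbon steel shell = (1/0.25 − 1/0.265)/(4π×43.5) = 4.142×10^-4 K/W
R_polyurethane foam = (1/0.265 − 1/0.295)/(4π×0.0259) = 1.179 K/W
R_cellular glass = (1/0.295 − 1/0.4)/(4π×0.0387) = 1.83 K/W
R_outer film = 1/(h·4πr_o²) = 1/(23.7×4π×0.4²) = 0.02099 K/W
R_total = 3.03 K/W
Q = ΔT/R_total = 201/3.03

Q ≈ 66.3 W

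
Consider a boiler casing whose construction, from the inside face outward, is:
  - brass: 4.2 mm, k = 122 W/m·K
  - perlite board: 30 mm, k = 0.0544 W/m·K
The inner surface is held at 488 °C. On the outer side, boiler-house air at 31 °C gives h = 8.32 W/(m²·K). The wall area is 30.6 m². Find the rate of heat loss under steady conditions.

Q ≈ 20800 W

Treating each layer as a thermal resistance in series:
R_brass = L/(kA) = 0.0042/(122×30.6) = 1.125×10^-6 K/W
R_perlite board = L/(kA) = 0.03/(0.0544×30.6) = 0.01802 K/W
R_outer film = 1/(h_o·A) = 1/(8.32×30.6) = 0.003928 K/W
R_total = 0.02195 K/W
Q = ΔT / R_total = 457 / 0.02195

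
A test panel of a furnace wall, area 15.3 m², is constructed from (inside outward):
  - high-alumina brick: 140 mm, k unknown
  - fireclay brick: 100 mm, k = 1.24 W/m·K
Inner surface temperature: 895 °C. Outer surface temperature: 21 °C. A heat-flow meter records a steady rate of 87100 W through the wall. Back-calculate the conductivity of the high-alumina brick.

k ≈ 1.92 W/(m·K)

Using the resistance-network approach (series):
R_fireclay brick = L/(kA) = 0.1/(1.24×15.3) = 0.005271 K/W
Sum of known resistances R_other = 0.005271 K/W
Total R = ΔT/Q = 874/87100 = 0.01003 K/W
R_high-alumina brick = R_total − R_other = 0.004764 K/W
k = L/(R·A) = 0.14/(0.004764×15.3)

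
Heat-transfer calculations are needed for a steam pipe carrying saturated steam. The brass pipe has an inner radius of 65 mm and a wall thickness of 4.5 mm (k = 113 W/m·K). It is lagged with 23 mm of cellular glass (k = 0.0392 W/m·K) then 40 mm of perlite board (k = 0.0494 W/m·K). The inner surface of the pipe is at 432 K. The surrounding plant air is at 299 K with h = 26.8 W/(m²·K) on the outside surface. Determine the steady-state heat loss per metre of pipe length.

Treating each annulus and film as a series resistance:
R_brass pipe wall = ln(69.5/65)/(2π×113×1) = 9.428×10^-5 K/W
R_cellular glass = ln(92.5/69.5)/(2π×0.0392×1) = 1.161 K/W
R_perlite board = ln(132.5/92.5)/(2π×0.0494×1) = 1.158 K/W
R_outer film = 1/(h_o·2πr_oL) = 1/(26.8×2π×0.1325×1) = 0.04482 K/W
R_total = 2.363 K/W
Q = ΔT/R_total = 133/2.363

q′ ≈ 56.3 W/m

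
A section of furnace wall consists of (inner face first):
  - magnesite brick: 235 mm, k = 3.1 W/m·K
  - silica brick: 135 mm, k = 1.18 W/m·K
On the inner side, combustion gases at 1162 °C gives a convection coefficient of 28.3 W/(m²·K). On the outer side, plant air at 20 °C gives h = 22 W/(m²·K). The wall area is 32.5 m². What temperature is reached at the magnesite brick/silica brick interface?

T ≈ 694 °C

Model the wall as resistances in series:
R_inner film = 1/(h_i·A) = 1/(28.3×32.5) = 0.001087 K/W
R_magnesite brick = L/(kA) = 0.235/(3.1×32.5) = 0.002333 K/W
R_silica brick = L/(kA) = 0.135/(1.18×32.5) = 0.00352 K/W
R_outer film = 1/(h_o·A) = 1/(22×32.5) = 0.001399 K/W
R_total = 0.008339 K/W;  Q = ΔT/R_total = 1142/0.008339 = 137000 W
T_interface = T_inner − Q·ΣR(inner→interface) = 1162 − 137000×0.00342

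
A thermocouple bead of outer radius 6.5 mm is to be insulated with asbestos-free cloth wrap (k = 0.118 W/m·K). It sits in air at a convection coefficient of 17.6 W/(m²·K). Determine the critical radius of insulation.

For a sphere r_cr = 2k/h = 2×0.118/17.6
r_cr = 13.4 mm; since the bare radius (6.5 mm) is below r_cr, adding a thin layer of insulation will *increase* heat loss.

r_cr ≈ 13.4 mm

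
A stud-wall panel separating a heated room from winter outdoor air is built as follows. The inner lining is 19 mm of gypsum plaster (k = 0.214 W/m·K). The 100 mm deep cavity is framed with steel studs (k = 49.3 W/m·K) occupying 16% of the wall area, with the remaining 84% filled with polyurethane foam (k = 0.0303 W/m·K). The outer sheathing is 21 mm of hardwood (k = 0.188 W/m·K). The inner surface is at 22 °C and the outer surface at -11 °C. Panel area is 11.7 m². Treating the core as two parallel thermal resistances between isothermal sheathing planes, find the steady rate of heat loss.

Q ≈ 1810 W

Sheathing layers in series; stud and cavity paths in parallel between them.
R_inner = 0.019/(0.214×11.7) = 0.007588 K/W
R_stud  = 0.1/(49.3×0.16×11.7) = 0.001084 K/W
R_cav   = 0.1/(0.0303×0.84×11.7) = 0.3358 K/W
1/R_core = 1/R_stud + 1/R_cav → R_core = 0.00108 K/W
R_outer = 0.021/(0.188×11.7) = 0.009547 K/W
R_total = 0.01822 K/W
Q = ΔT/R_total = 33/0.01822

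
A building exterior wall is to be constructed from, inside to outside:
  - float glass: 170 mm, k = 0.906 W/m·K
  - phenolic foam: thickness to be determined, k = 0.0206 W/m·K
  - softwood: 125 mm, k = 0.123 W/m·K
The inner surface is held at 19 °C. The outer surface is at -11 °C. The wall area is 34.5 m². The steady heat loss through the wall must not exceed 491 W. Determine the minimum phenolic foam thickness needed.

L ≈ 18.6 mm

Thermal resistances in series:
R_float glass = L/(kA) = 0.17/(0.906×34.5) = 0.005439 K/W
R_softwood = L/(kA) = 0.125/(0.123×34.5) = 0.02946 K/W
Sum of the known resistances R_other = 0.0349 K/W
Required total resistance R_tot = ΔT/Q_allow = 30/491 = 0.0611 K/W
R_phenolic foam = R_tot − R_other = 0.0262 K/W
L = R·k·A = 0.0262×0.0206×34.5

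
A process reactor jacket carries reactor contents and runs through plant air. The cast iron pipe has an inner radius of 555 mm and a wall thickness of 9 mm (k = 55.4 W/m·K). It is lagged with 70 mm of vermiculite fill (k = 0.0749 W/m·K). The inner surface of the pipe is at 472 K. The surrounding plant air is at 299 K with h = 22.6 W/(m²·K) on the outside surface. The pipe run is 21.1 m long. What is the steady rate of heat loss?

Q ≈ 14100 W

Cylindrical conduction, so R = ln(r₂/r₁)/(2πkL) per layer, in series:
R_cast iron pipe wall = ln(564/555)/(2π×55.4×21.1) = 2.19×10^-6 K/W
R_vermiculite fill = ln(634/564)/(2π×0.0749×21.1) = 0.01178 K/W
R_outer film = 1/(h_o·2πr_oL) = 1/(22.6×2π×0.634×21.1) = 5.264×10^-4 K/W
R_total = 0.01231 K/W
Q = ΔT/R_total = 173/0.01231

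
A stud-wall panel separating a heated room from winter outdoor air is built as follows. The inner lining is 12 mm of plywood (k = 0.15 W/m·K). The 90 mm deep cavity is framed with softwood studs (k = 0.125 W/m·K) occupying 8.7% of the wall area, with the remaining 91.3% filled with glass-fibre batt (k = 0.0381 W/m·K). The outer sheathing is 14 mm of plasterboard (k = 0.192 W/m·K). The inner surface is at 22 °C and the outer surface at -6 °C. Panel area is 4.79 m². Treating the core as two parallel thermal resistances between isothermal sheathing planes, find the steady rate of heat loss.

Sheathing layers in series; stud and cavity paths in parallel between them.
R_inner = 0.012/(0.15×4.79) = 0.0167 K/W
R_stud  = 0.09/(0.125×0.087×4.79) = 1.728 K/W
R_cav   = 0.09/(0.0381×0.913×4.79) = 0.5401 K/W
1/R_core = 1/R_stud + 1/R_cav → R_core = 0.4115 K/W
R_outer = 0.014/(0.192×4.79) = 0.01522 K/W
R_total = 0.4434 K/W
Q = ΔT/R_total = 28/0.4434

Q ≈ 63.1 W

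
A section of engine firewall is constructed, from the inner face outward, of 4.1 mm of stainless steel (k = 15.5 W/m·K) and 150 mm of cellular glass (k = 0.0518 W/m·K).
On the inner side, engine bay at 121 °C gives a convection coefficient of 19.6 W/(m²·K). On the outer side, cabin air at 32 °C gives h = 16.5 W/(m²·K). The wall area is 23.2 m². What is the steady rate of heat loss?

Model the wall as resistances in series:
R_inner film = 1/(h_i·A) = 1/(19.6×23.2) = 0.002199 K/W
R_stainless steel = L/(kA) = 0.0041/(15.5×23.2) = 1.14×10^-5 K/W
R_cellular glass = L/(kA) = 0.15/(0.0518×23.2) = 0.1248 K/W
R_outer film = 1/(h_o·A) = 1/(16.5×23.2) = 0.002612 K/W
R_total = 0.1296 K/W
Q = ΔT / R_total = 89 / 0.1296

Q ≈ 687 W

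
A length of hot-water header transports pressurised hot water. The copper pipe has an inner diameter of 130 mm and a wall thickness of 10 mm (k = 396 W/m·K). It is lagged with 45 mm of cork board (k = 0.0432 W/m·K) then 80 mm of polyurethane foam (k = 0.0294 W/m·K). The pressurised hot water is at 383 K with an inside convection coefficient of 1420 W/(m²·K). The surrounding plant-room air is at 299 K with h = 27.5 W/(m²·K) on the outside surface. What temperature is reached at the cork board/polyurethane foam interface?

Cylindrical conduction, so R = ln(r₂/r₁)/(2πkL) per layer, in series:
R_inner film = 1/(h_i·2πr₁L) = 1/(1420×2π×0.065×1) = 0.001724 K/W
R_copper pipe wall = ln(75/65)/(2π×396×1) = 5.751×10^-5 K/W
R_cork board = ln(120/75)/(2π×0.0432×1) = 1.732 K/W
R_polyurethane foam = ln(200/120)/(2π×0.0294×1) = 2.765 K/W
R_outer film = 1/(h_o·2πr_oL) = 1/(27.5×2π×0.2×1) = 0.02894 K/W
R_total = 4.528 K/W
Q = ΔT/R_total = 84/4.528
Q = 18.6 W/m
T_interface = T_inner − Q·ΣR(inner→interface) = 383 − 18.6×1.733

T ≈ 351 K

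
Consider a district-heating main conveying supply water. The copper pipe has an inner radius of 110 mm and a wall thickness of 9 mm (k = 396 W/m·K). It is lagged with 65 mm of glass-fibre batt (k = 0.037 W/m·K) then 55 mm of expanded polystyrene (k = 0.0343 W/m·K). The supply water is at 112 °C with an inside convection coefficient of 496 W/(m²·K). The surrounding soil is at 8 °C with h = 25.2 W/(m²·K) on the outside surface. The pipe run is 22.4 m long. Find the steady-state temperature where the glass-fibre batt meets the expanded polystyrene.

T ≈ 49.4 °C

For a radial system each layer contributes R = ln(r_out/r_in)/(2πkL); films add R = 1/(hA).
R_inner film = 1/(h_i·2πr₁L) = 1/(496×2π×0.11×22.4) = 1.302×10^-4 K/W
R_copper pipe wall = ln(119/110)/(2π×396×22.4) = 1.411×10^-6 K/W
R_glass-fibre batt = ln(184/119)/(2π×0.037×22.4) = 0.08369 K/W
R_expanded polystyrene = ln(239/184)/(2π×0.0343×22.4) = 0.05417 K/W
R_outer film = 1/(h_o·2πr_oL) = 1/(25.2×2π×0.239×22.4) = 0.00118 K/W
R_total = 0.1392 K/W
Q = ΔT/R_total = 104/0.1392
Q = 747 W
T_interface = T_inner − Q·ΣR(inner→interface) = 112 − 747×0.08382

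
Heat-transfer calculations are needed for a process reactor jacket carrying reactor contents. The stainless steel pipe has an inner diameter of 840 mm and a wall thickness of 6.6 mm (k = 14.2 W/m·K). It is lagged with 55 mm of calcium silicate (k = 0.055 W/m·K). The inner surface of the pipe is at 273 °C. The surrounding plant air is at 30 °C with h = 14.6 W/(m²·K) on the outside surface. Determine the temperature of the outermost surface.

T ≈ 44.7 °C

Treating each annulus and film as a series resistance:
R_stainless steel pipe wall = ln(426.6/420)/(2π×14.2×1) = 1.748×10^-4 K/W
R_calcium silicate = ln(481.6/426.6)/(2π×0.055×1) = 0.3509 K/W
R_outer film = 1/(h_o·2πr_oL) = 1/(14.6×2π×0.4816×1) = 0.02264 K/W
R_total = 0.3737 K/W
Q = ΔT/R_total = 243/0.3737
Q = 650 W/m
T_interface = T_inner − Q·ΣR(inner→interface) = 273 − 650×0.3511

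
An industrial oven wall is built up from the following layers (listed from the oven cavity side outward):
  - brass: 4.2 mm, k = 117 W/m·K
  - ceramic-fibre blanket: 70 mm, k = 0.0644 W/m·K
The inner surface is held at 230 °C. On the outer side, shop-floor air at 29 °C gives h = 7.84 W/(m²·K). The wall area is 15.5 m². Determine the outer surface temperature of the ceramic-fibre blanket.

Thermal resistances in series:
R_brass = L/(kA) = 0.0042/(117×15.5) = 2.316×10^-6 K/W
R_ceramic-fibre blanket = L/(kA) = 0.07/(0.0644×15.5) = 0.07013 K/W
R_outer film = 1/(h_o·A) = 1/(7.84×15.5) = 0.008229 K/W
R_total = 0.07836 K/W;  Q = ΔT/R_total = 201/0.07836 = 2565 W
T_interface = T_inner − Q·ΣR(inner→interface) = 230 − 2570×0.07013

T ≈ 50.1 °C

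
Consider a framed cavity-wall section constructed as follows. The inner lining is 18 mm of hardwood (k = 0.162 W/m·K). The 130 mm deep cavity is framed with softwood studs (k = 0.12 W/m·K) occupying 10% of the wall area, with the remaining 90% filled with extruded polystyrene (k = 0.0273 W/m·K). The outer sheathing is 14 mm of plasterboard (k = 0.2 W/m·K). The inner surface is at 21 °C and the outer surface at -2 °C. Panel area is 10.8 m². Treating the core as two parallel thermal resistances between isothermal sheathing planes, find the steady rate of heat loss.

Sheathing layers in series; stud and cavity paths in parallel between them.
R_inner = 0.018/(0.162×10.8) = 0.01029 K/W
R_stud  = 0.13/(0.12×0.1×10.8) = 1.003 K/W
R_cav   = 0.13/(0.0273×0.9×10.8) = 0.4899 K/W
1/R_core = 1/R_stud + 1/R_cav → R_core = 0.3292 K/W
R_outer = 0.014/(0.2×10.8) = 0.006481 K/W
R_total = 0.3459 K/W
Q = ΔT/R_total = 23/0.3459

Q ≈ 66.5 W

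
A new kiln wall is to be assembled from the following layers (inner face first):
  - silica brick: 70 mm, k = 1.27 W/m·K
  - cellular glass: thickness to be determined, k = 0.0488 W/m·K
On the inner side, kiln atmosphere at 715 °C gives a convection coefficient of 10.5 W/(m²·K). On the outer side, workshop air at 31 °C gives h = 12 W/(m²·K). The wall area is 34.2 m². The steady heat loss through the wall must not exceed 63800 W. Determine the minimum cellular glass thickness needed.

Using the resistance-network approach (series):
R_inner film = 1/(h_i·A) = 1/(10.5×34.2) = 0.002785 K/W
R_silica brick = L/(kA) = 0.07/(1.27×34.2) = 0.001612 K/W
R_outer film = 1/(h_o·A) = 1/(12×34.2) = 0.002437 K/W
Sum of the known resistances R_other = 0.006833 K/W
Required total resistance R_tot = ΔT/Q_allow = 684/63800 = 0.01072 K/W
R_cellular glass = R_tot − R_other = 0.003888 K/W
L = R·k·A = 0.003888×0.0488×34.2

L ≈ 6.49 mm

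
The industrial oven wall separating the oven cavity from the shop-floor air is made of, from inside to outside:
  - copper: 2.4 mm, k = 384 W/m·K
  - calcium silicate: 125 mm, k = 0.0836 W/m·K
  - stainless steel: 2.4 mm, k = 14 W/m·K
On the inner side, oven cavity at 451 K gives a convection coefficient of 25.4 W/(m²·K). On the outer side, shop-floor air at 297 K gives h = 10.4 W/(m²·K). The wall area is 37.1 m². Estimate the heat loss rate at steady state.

Series thermal resistances:
R_inner film = 1/(h_i·A) = 1/(25.4×37.1) = 0.001061 K/W
R_copper = L/(kA) = 0.0024/(384×37.1) = 1.685×10^-7 K/W
R_calcium silicate = L/(kA) = 0.125/(0.0836×37.1) = 0.0403 K/W
R_stainless steel = L/(kA) = 0.0024/(14×37.1) = 4.621×10^-6 K/W
R_outer film = 1/(h_o·A) = 1/(10.4×37.1) = 0.002592 K/W
R_total = 0.04396 K/W
Q = ΔT / R_total = 154 / 0.04396

Q ≈ 3500 W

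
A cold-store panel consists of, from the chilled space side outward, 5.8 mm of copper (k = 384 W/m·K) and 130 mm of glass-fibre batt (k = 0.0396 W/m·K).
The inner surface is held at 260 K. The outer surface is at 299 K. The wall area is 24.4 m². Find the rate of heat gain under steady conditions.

Treating each layer as a thermal resistance in series:
R_copper = L/(kA) = 0.0058/(384×24.4) = 6.19×10^-7 K/W
R_glass-fibre batt = L/(kA) = 0.13/(0.0396×24.4) = 0.1345 K/W
R_total = 0.1345 K/W
Q = ΔT / R_total = 39 / 0.1345

Q ≈ 290 W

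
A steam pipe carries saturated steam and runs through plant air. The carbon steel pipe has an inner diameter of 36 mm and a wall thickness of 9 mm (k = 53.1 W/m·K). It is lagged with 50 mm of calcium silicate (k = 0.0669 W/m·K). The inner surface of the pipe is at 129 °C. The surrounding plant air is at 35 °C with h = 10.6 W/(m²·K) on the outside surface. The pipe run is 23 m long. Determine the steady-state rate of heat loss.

Per-layer cylindrical resistances, series-summed:
R_carbon steel pipe wall = ln(27/18)/(2π×53.1×23) = 5.284×10^-5 K/W
R_calcium silicate = ln(77/27)/(2π×0.0669×23) = 0.1084 K/W
R_outer film = 1/(h_o·2πr_oL) = 1/(10.6×2π×0.077×23) = 0.008478 K/W
R_total = 0.1169 K/W
Q = ΔT/R_total = 94/0.1169

Q ≈ 804 W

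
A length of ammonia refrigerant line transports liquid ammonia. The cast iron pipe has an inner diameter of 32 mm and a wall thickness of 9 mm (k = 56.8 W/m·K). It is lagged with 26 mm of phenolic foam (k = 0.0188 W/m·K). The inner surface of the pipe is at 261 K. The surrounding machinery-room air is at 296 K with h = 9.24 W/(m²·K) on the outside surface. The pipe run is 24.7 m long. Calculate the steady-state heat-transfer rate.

Cylindrical conduction, so R = ln(r₂/r₁)/(2πkL) per layer, in series:
R_cast iron pipe wall = ln(25/16)/(2π×56.8×24.7) = 5.063×10^-5 K/W
R_phenolic foam = ln(51/25)/(2π×0.0188×24.7) = 0.2444 K/W
R_outer film = 1/(h_o·2πr_oL) = 1/(9.24×2π×0.051×24.7) = 0.01367 K/W
R_total = 0.2581 K/W
Q = ΔT/R_total = 35/0.2581

Q ≈ 136 W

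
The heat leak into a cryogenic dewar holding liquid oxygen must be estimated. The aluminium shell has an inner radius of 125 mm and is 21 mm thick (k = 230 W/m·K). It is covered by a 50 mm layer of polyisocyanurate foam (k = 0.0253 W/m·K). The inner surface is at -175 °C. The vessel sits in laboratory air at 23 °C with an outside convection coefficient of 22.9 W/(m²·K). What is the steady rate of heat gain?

Q ≈ 35.4 W

Spherical conduction: R = (1/r_in − 1/r_out)/(4πk) per layer; series-sum.
R_aluminium shell = (1/0.125 − 1/0.146)/(4π×230) = 3.981×10^-4 K/W
R_polyisocyanurate foam = (1/0.146 − 1/0.196)/(4π×0.0253) = 5.496 K/W
R_outer film = 1/(h·4πr_o²) = 1/(22.9×4π×0.196²) = 0.09046 K/W
R_total = 5.587 K/W
Q = ΔT/R_total = 198/5.587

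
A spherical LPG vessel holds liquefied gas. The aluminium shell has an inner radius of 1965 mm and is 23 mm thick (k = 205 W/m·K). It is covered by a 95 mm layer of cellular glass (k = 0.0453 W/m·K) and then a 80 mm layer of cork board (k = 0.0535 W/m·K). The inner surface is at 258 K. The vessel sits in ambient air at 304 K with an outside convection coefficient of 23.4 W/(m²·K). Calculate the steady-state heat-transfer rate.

Q ≈ 682 W

Radial (spherical) resistances in series:
R_aluminium shell = (1/1.965 − 1/1.988)/(4π×205) = 2.286×10^-6 K/W
R_cellular glass = (1/1.988 − 1/2.083)/(4π×0.0453) = 0.0403 K/W
R_cork board = (1/2.083 − 1/2.163)/(4π×0.0535) = 0.02641 K/W
R_outer film = 1/(h·4πr_o²) = 1/(23.4×4π×2.163²) = 7.269×10^-4 K/W
R_total = 0.06744 K/W
Q = ΔT/R_total = 46/0.06744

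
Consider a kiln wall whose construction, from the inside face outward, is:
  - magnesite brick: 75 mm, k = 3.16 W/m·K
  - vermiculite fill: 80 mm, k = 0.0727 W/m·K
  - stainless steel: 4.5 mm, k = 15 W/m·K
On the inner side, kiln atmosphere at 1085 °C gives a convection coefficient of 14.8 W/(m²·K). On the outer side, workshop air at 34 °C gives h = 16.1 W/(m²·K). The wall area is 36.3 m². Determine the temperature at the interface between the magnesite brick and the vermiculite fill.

Treating each layer as a thermal resistance in series:
R_inner film = 1/(h_i·A) = 1/(14.8×36.3) = 0.001861 K/W
R_magnesite brick = L/(kA) = 0.075/(3.16×36.3) = 6.538×10^-4 K/W
R_vermiculite fill = L/(kA) = 0.08/(0.0727×36.3) = 0.03031 K/W
R_stainless steel = L/(kA) = 0.0045/(15×36.3) = 8.264×10^-6 K/W
R_outer film = 1/(h_o·A) = 1/(16.1×36.3) = 0.001711 K/W
R_total = 0.03455 K/W;  Q = ΔT/R_total = 1051/0.03455 = 30420 W
T_interface = T_inner − Q·ΣR(inner→interface) = 1085 − 30400×0.002515

T ≈ 1010 °C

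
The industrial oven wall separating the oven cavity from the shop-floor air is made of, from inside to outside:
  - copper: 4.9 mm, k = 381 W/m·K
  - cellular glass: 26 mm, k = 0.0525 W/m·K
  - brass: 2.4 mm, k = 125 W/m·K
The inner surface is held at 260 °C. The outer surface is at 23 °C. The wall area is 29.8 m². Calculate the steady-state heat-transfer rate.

Thermal resistances in series:
R_copper = L/(kA) = 0.0049/(381×29.8) = 4.316×10^-7 K/W
R_cellular glass = L/(kA) = 0.026/(0.0525×29.8) = 0.01662 K/W
R_brass = L/(kA) = 0.0024/(125×29.8) = 6.443×10^-7 K/W
R_total = 0.01662 K/W
Q = ΔT / R_total = 237 / 0.01662

Q ≈ 14300 W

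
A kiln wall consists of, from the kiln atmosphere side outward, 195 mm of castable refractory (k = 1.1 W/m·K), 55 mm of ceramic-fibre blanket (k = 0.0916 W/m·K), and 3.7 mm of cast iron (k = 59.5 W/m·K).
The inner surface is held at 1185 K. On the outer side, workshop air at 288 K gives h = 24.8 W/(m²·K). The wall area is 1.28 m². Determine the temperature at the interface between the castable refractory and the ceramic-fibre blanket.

Series thermal resistances:
R_castable refractory = L/(kA) = 0.195/(1.1×1.28) = 0.1385 K/W
R_ceramic-fibre blanket = L/(kA) = 0.055/(0.0916×1.28) = 0.4691 K/W
R_cast iron = L/(kA) = 0.0037/(59.5×1.28) = 4.858×10^-5 K/W
R_outer film = 1/(h_o·A) = 1/(24.8×1.28) = 0.0315 K/W
R_total = 0.6391 K/W;  Q = ΔT/R_total = 897/0.6391 = 1403 W
T_interface = T_inner − Q·ΣR(inner→interface) = 1185 − 1400×0.1385

T ≈ 991 K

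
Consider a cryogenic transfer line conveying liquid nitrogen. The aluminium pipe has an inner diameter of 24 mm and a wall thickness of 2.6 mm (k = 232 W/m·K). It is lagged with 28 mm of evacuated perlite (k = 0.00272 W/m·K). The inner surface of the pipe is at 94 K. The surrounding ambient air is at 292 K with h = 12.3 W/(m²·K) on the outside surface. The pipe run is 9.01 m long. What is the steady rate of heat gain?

Q ≈ 28.3 W

Radial resistances (cylindrical: R_cond = ln(r_o/r_i)/(2πkL), R_conv = 1/(h·2πrL)):
R_aluminium pipe wall = ln(14.6/12)/(2π×232×9.01) = 1.493×10^-5 K/W
R_evacuated perlite = ln(42.6/14.6)/(2π×0.00272×9.01) = 6.954 K/W
R_outer film = 1/(h_o·2πr_oL) = 1/(12.3×2π×0.0426×9.01) = 0.03371 K/W
R_total = 6.988 K/W
Q = ΔT/R_total = 198/6.988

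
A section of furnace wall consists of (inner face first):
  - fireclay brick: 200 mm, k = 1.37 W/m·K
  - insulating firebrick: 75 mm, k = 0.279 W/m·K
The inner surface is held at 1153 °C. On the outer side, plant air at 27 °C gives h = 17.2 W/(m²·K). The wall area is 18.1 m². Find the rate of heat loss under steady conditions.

Q ≈ 43100 W

Model the wall as resistances in series:
R_fireclay brick = L/(kA) = 0.2/(1.37×18.1) = 0.008065 K/W
R_insulating firebrick = L/(kA) = 0.075/(0.279×18.1) = 0.01485 K/W
R_outer film = 1/(h_o·A) = 1/(17.2×18.1) = 0.003212 K/W
R_total = 0.02613 K/W
Q = ΔT / R_total = 1126 / 0.02613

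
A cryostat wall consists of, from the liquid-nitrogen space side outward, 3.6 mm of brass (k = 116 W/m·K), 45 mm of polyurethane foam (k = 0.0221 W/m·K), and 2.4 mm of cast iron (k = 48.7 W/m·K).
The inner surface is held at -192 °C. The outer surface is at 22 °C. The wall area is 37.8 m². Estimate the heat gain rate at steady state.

Q ≈ 3970 W

Series thermal resistances:
R_brass = L/(kA) = 0.0036/(116×37.8) = 8.21×10^-7 K/W
R_polyurethane foam = L/(kA) = 0.045/(0.0221×37.8) = 0.05387 K/W
R_cast iron = L/(kA) = 0.0024/(48.7×37.8) = 1.304×10^-6 K/W
R_total = 0.05387 K/W
Q = ΔT / R_total = 214 / 0.05387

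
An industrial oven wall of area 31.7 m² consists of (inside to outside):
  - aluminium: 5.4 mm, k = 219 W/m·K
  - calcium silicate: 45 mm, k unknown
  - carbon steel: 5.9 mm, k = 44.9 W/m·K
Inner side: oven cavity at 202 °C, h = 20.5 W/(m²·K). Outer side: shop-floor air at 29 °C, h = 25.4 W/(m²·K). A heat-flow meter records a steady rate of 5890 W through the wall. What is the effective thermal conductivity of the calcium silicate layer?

k ≈ 0.0534 W/(m·K)

Thermal resistances in series:
R_inner film = 1/(h_i·A) = 1/(20.5×31.7) = 0.001539 K/W
R_aluminium = L/(kA) = 0.0054/(219×31.7) = 7.778×10^-7 K/W
R_carbon steel = L/(kA) = 0.0059/(44.9×31.7) = 4.145×10^-6 K/W
R_outer film = 1/(h_o·A) = 1/(25.4×31.7) = 0.001242 K/W
Sum of known resistances R_other = 0.002786 K/W
Total R = ΔT/Q = 173/5890 = 0.02937 K/W
R_calcium silicate = R_total − R_other = 0.02659 K/W
k = L/(R·A) = 0.045/(0.02659×31.7)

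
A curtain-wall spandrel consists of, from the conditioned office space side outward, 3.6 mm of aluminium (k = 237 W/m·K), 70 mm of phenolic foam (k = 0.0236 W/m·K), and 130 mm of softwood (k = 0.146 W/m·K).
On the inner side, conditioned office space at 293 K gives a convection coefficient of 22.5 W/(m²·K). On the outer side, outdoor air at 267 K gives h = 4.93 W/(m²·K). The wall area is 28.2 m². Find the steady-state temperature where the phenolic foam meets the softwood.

T ≈ 274 K

Series thermal resistances:
R_inner film = 1/(h_i·A) = 1/(22.5×28.2) = 0.001576 K/W
R_aluminium = L/(kA) = 0.0036/(237×28.2) = 5.386×10^-7 K/W
R_phenolic foam = L/(kA) = 0.07/(0.0236×28.2) = 0.1052 K/W
R_softwood = L/(kA) = 0.13/(0.146×28.2) = 0.03157 K/W
R_outer film = 1/(h_o·A) = 1/(4.93×28.2) = 0.007193 K/W
R_total = 0.1455 K/W;  Q = ΔT/R_total = 26/0.1455 = 178.7 W
T_interface = T_inner − Q·ΣR(inner→interface) = 293 − 179×0.1068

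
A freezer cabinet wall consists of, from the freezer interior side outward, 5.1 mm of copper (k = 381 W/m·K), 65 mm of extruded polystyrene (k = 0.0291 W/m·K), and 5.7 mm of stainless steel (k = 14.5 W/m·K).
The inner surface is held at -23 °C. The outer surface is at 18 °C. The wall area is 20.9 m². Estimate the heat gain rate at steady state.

Q ≈ 384 W

Thermal resistances in series:
R_copper = L/(kA) = 0.0051/(381×20.9) = 6.405×10^-7 K/W
R_extruded polystyrene = L/(kA) = 0.065/(0.0291×20.9) = 0.1069 K/W
R_stainless steel = L/(kA) = 0.0057/(14.5×20.9) = 1.881×10^-5 K/W
R_total = 0.1069 K/W
Q = ΔT / R_total = 41 / 0.1069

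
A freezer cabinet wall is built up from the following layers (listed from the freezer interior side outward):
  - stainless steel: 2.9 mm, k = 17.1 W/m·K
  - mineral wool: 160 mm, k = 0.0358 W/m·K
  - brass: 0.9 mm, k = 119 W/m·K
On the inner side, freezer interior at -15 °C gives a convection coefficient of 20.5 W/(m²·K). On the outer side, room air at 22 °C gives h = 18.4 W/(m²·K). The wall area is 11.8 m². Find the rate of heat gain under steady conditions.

Q ≈ 95.5 W

Series thermal resistances:
R_inner film = 1/(h_i·A) = 1/(20.5×11.8) = 0.004134 K/W
R_stainless steel = L/(kA) = 0.0029/(17.1×11.8) = 1.437×10^-5 K/W
R_mineral wool = L/(kA) = 0.16/(0.0358×11.8) = 0.3788 K/W
R_brass = L/(kA) = 0.0009/(119×11.8) = 6.409×10^-7 K/W
R_outer film = 1/(h_o·A) = 1/(18.4×11.8) = 0.004606 K/W
R_total = 0.3875 K/W
Q = ΔT / R_total = 37 / 0.3875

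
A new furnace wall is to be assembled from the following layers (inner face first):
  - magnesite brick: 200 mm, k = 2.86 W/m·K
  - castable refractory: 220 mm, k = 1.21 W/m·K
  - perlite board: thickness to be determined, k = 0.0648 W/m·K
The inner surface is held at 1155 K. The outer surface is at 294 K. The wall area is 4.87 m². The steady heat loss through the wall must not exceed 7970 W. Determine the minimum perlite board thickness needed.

Model the wall as resistances in series:
R_magnesite brick = L/(kA) = 0.2/(2.86×4.87) = 0.01436 K/W
R_castable refractory = L/(kA) = 0.22/(1.21×4.87) = 0.03733 K/W
Sum of the known resistances R_other = 0.05169 K/W
Required total resistance R_tot = ΔT/Q_allow = 861/7970 = 0.108 K/W
R_perlite board = R_tot − R_other = 0.05634 K/W
L = R·k·A = 0.05634×0.0648×4.87

L ≈ 17.8 mm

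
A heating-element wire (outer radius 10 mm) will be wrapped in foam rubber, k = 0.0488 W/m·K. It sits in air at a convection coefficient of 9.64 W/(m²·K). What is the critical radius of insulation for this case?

For a cylinder r_cr = k/h = 0.0488/9.64
r_cr = 5.06 mm; since the bare radius (10 mm) is above r_cr, any added insulation will reduce heat loss.

r_cr ≈ 5.06 mm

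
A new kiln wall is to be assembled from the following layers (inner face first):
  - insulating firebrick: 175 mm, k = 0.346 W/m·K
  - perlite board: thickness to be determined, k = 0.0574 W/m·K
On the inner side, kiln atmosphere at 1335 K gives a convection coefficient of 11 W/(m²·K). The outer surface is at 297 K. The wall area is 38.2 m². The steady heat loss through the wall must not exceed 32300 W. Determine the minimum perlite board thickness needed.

Model the wall as resistances in series:
R_inner film = 1/(h_i·A) = 1/(11×38.2) = 0.00238 K/W
R_insulating firebrick = L/(kA) = 0.175/(0.346×38.2) = 0.01324 K/W
Sum of the known resistances R_other = 0.01562 K/W
Required total resistance R_tot = ΔT/Q_allow = 1038/32300 = 0.03214 K/W
R_perlite board = R_tot − R_other = 0.01652 K/W
L = R·k·A = 0.01652×0.0574×38.2

L ≈ 36.2 mm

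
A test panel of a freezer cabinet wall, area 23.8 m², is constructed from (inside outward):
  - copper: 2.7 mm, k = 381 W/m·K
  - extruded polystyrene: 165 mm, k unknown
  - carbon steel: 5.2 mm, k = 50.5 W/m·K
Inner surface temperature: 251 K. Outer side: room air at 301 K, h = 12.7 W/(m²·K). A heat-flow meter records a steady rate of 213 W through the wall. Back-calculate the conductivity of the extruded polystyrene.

Series thermal resistances:
R_copper = L/(kA) = 0.0027/(381×23.8) = 2.978×10^-7 K/W
R_carbon steel = L/(kA) = 0.0052/(50.5×23.8) = 4.326×10^-6 K/W
R_outer film = 1/(h_o·A) = 1/(12.7×23.8) = 0.003308 K/W
Sum of known resistances R_other = 0.003313 K/W
Total R = ΔT/Q = 50/213 = 0.2347 K/W
R_extruded polystyrene = R_total − R_other = 0.2314 K/W
k = L/(R·A) = 0.165/(0.2314×23.8)

k ≈ 0.03 W/(m·K)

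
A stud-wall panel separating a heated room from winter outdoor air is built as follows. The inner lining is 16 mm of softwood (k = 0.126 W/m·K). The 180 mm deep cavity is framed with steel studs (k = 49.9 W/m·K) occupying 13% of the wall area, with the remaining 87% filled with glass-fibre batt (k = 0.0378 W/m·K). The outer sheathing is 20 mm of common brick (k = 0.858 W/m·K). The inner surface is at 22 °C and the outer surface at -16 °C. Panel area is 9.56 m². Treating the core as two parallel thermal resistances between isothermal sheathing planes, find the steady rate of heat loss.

Sheathing layers in series; stud and cavity paths in parallel between them.
R_inner = 0.016/(0.126×9.56) = 0.01328 K/W
R_stud  = 0.18/(49.9×0.13×9.56) = 0.002902 K/W
R_cav   = 0.18/(0.0378×0.87×9.56) = 0.5725 K/W
1/R_core = 1/R_stud + 1/R_cav → R_core = 0.002888 K/W
R_outer = 0.02/(0.858×9.56) = 0.002438 K/W
R_total = 0.01861 K/W
Q = ΔT/R_total = 38/0.01861

Q ≈ 2040 W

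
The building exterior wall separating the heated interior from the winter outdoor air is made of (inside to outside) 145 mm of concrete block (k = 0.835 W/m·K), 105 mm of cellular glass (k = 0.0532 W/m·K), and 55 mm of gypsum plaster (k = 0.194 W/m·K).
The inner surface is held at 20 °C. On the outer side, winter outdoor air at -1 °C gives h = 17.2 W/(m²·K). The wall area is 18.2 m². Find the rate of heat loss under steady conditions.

Q ≈ 154 W

Thermal resistances in series:
R_concrete block = L/(kA) = 0.145/(0.835×18.2) = 0.009541 K/W
R_cellular glass = L/(kA) = 0.105/(0.0532×18.2) = 0.1084 K/W
R_gypsum plaster = L/(kA) = 0.055/(0.194×18.2) = 0.01558 K/W
R_outer film = 1/(h_o·A) = 1/(17.2×18.2) = 0.003194 K/W
R_total = 0.1368 K/W
Q = ΔT / R_total = 21 / 0.1368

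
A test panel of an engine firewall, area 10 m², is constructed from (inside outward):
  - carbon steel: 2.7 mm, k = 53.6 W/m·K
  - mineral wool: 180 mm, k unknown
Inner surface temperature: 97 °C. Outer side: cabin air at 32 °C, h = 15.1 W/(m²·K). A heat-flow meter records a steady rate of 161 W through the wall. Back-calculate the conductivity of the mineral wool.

Thermal resistances in series:
R_carbon steel = L/(kA) = 0.0027/(53.6×10) = 5.037×10^-6 K/W
R_outer film = 1/(h_o·A) = 1/(15.1×10) = 0.006623 K/W
Sum of known resistances R_other = 0.006628 K/W
Total R = ΔT/Q = 65/161 = 0.4037 K/W
R_mineral wool = R_total − R_other = 0.3971 K/W
k = L/(R·A) = 0.18/(0.3971×10)

k ≈ 0.0453 W/(m·K)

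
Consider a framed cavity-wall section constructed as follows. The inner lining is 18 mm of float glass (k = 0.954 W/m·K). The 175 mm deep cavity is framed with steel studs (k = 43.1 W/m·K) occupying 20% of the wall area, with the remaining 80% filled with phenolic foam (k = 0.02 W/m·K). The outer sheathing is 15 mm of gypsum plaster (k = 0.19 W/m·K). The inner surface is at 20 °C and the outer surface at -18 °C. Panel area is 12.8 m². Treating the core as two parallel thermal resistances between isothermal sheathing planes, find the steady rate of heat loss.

Q ≈ 4120 W

Sheathing layers in series; stud and cavity paths in parallel between them.
R_inner = 0.018/(0.954×12.8) = 0.001474 K/W
R_stud  = 0.175/(43.1×0.2×12.8) = 0.001586 K/W
R_cav   = 0.175/(0.02×0.8×12.8) = 0.8545 K/W
1/R_core = 1/R_stud + 1/R_cav → R_core = 0.001583 K/W
R_outer = 0.015/(0.19×12.8) = 0.006168 K/W
R_total = 0.009225 K/W
Q = ΔT/R_total = 38/0.009225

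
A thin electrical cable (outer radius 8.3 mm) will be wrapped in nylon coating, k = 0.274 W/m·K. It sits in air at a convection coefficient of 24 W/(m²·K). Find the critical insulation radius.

For a cylinder r_cr = k/h = 0.274/24
r_cr = 11.4 mm; since the bare radius (8.3 mm) is below r_cr, adding a thin layer of insulation will *increase* heat loss.

r_cr ≈ 11.4 mm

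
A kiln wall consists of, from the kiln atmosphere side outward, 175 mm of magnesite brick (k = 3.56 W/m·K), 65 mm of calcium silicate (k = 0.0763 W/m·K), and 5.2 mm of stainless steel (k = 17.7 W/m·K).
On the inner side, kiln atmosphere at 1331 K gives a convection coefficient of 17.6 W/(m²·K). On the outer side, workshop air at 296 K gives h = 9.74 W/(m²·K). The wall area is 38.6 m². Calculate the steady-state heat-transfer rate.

Q ≈ 37700 W

Using the resistance-network approach (series):
R_inner film = 1/(h_i·A) = 1/(17.6×38.6) = 0.001472 K/W
R_magnesite brick = L/(kA) = 0.175/(3.56×38.6) = 0.001274 K/W
R_calcium silicate = L/(kA) = 0.065/(0.0763×38.6) = 0.02207 K/W
R_stainless steel = L/(kA) = 0.0052/(17.7×38.6) = 7.611×10^-6 K/W
R_outer film = 1/(h_o·A) = 1/(9.74×38.6) = 0.00266 K/W
R_total = 0.02748 K/W
Q = ΔT / R_total = 1035 / 0.02748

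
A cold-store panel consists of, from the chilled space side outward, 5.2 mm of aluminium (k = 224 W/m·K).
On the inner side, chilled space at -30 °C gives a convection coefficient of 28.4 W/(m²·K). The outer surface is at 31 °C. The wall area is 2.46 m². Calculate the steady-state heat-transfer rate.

Q ≈ 4260 W

Treating each layer as a thermal resistance in series:
R_inner film = 1/(h_i·A) = 1/(28.4×2.46) = 0.01431 K/W
R_aluminium = L/(kA) = 0.0052/(224×2.46) = 9.437×10^-6 K/W
R_total = 0.01432 K/W
Q = ΔT / R_total = 61 / 0.01432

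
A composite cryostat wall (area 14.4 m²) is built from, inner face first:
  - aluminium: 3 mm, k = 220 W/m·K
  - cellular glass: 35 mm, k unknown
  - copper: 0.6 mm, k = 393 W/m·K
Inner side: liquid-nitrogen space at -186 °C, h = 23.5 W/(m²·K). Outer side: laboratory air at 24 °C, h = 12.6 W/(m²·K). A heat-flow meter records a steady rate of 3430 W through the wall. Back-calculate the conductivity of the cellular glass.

k ≈ 0.0461 W/(m·K)

Using the resistance-network approach (series):
R_inner film = 1/(h_i·A) = 1/(23.5×14.4) = 0.002955 K/W
R_aluminium = L/(kA) = 0.003/(220×14.4) = 9.47×10^-7 K/W
R_copper = L/(kA) = 0.0006/(393×14.4) = 1.06×10^-7 K/W
R_outer film = 1/(h_o·A) = 1/(12.6×14.4) = 0.005511 K/W
Sum of known resistances R_other = 0.008468 K/W
Total R = ΔT/Q = 210/3430 = 0.06122 K/W
R_cellular glass = R_total − R_other = 0.05276 K/W
k = L/(R·A) = 0.035/(0.05276×14.4)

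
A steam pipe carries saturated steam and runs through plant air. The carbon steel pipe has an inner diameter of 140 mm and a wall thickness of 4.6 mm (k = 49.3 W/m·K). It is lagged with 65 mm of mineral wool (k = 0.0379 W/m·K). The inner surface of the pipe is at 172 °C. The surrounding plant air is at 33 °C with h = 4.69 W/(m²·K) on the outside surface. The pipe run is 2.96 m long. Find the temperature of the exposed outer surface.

T ≈ 44.8 °C

Cylindrical conduction, so R = ln(r₂/r₁)/(2πkL) per layer, in series:
R_carbon steel pipe wall = ln(74.6/70)/(2π×49.3×2.96) = 6.941×10^-5 K/W
R_mineral wool = ln(139.6/74.6)/(2π×0.0379×2.96) = 0.889 K/W
R_outer film = 1/(h_o·2πr_oL) = 1/(4.69×2π×0.1396×2.96) = 0.08212 K/W
R_total = 0.9712 K/W
Q = ΔT/R_total = 139/0.9712
Q = 143 W
T_interface = T_inner − Q·ΣR(inner→interface) = 172 − 143×0.8891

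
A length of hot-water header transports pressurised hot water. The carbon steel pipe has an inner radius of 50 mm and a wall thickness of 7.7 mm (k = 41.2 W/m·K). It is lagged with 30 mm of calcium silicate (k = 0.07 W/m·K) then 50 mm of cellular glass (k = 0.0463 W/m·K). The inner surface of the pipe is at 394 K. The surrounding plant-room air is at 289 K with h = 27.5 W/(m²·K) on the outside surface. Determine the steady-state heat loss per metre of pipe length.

q′ ≈ 41.3 W/m

Treating each annulus and film as a series resistance:
R_carbon steel pipe wall = ln(57.7/50)/(2π×41.2×1) = 5.533×10^-4 K/W
R_calcium silicate = ln(87.7/57.7)/(2π×0.07×1) = 0.9519 K/W
R_cellular glass = ln(137.7/87.7)/(2π×0.0463×1) = 1.551 K/W
R_outer film = 1/(h_o·2πr_oL) = 1/(27.5×2π×0.1377×1) = 0.04203 K/W
R_total = 2.545 K/W
Q = ΔT/R_total = 105/2.545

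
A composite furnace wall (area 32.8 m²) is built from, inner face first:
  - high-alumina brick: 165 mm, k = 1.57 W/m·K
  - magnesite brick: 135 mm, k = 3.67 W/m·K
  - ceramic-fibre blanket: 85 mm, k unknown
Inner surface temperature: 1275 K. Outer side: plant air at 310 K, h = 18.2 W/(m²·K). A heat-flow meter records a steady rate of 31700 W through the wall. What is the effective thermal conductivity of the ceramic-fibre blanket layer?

Thermal resistances in series:
R_high-alumina brick = L/(kA) = 0.165/(1.57×32.8) = 0.003204 K/W
R_magnesite brick = L/(kA) = 0.135/(3.67×32.8) = 0.001121 K/W
R_outer film = 1/(h_o·A) = 1/(18.2×32.8) = 0.001675 K/W
Sum of known resistances R_other = 0.006001 K/W
Total R = ΔT/Q = 965/31700 = 0.03044 K/W
R_ceramic-fibre blanket = R_total − R_other = 0.02444 K/W
k = L/(R·A) = 0.085/(0.02444×32.8)

k ≈ 0.106 W/(m·K)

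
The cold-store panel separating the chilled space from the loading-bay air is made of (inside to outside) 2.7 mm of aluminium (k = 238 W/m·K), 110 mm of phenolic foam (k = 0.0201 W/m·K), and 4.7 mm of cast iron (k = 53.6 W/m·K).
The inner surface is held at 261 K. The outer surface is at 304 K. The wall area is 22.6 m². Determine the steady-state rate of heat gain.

Using the resistance-network approach (series):
R_aluminium = L/(kA) = 0.0027/(238×22.6) = 5.02×10^-7 K/W
R_phenolic foam = L/(kA) = 0.11/(0.0201×22.6) = 0.2422 K/W
R_cast iron = L/(kA) = 0.0047/(53.6×22.6) = 3.88×10^-6 K/W
R_total = 0.2422 K/W
Q = ΔT / R_total = 43 / 0.2422

Q ≈ 178 W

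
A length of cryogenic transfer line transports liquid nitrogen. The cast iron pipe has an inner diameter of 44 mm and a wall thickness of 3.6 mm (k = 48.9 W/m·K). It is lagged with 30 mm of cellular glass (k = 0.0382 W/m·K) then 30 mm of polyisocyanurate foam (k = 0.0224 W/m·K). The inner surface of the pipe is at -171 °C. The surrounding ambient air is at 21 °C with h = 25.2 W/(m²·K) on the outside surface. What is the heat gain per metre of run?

q′ ≈ 30.1 W/m

Per-layer cylindrical resistances, series-summed:
R_cast iron pipe wall = ln(25.6/22)/(2π×48.9×1) = 4.932×10^-4 K/W
R_cellular glass = ln(55.6/25.6)/(2π×0.0382×1) = 3.231 K/W
R_polyisocyanurate foam = ln(85.6/55.6)/(2π×0.0224×1) = 3.066 K/W
R_outer film = 1/(h_o·2πr_oL) = 1/(25.2×2π×0.0856×1) = 0.07378 K/W
R_total = 6.372 K/W
Q = ΔT/R_total = 192/6.372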